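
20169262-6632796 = 13536466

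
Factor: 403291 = 7^1*17^1*3389^1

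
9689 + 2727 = 12416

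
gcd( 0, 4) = 4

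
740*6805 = 5035700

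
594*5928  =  3521232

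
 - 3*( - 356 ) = 1068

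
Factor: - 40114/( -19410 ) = 31/15 = 3^( - 1) *5^( - 1) * 31^1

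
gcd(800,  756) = 4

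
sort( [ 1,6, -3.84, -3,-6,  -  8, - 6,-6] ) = [-8,-6, - 6,-6, - 3.84 , - 3, 1,6]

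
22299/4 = 5574 + 3/4 = 5574.75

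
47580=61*780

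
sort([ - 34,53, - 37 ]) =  [ - 37, - 34,53]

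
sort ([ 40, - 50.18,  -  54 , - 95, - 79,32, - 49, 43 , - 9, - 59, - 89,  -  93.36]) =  [ - 95, - 93.36, - 89, - 79, - 59, - 54, - 50.18, - 49, -9, 32, 40,43]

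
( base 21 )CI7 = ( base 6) 42141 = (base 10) 5677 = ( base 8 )13055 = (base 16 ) 162d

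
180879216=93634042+87245174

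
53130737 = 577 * 92081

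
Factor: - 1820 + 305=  - 3^1*5^1*101^1= - 1515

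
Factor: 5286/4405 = 6/5 = 2^1 * 3^1*5^( - 1)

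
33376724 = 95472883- 62096159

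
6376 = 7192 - 816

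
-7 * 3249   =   -22743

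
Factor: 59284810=2^1*5^1  *  13^1*456037^1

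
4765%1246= 1027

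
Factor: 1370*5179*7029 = 2^1* 3^2*5^1 * 11^1*71^1*137^1*5179^1 = 49872371670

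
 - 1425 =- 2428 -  - 1003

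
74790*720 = 53848800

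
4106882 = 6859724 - 2752842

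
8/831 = 8/831 = 0.01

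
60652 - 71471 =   -  10819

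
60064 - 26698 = 33366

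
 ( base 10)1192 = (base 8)2250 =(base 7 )3322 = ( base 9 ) 1564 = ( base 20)2jc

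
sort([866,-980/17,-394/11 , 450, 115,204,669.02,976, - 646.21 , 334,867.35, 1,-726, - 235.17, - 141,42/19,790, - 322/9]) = [ - 726 , - 646.21, - 235.17, - 141, - 980/17, - 394/11,-322/9, 1, 42/19 , 115,204,334,450,669.02, 790,  866,867.35, 976] 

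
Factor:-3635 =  - 5^1 * 727^1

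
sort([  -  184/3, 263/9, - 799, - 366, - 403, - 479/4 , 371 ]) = [ - 799,  -  403, - 366,-479/4, - 184/3, 263/9, 371]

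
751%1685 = 751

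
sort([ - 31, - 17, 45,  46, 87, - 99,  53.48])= [ - 99, - 31 , - 17,45, 46 , 53.48,  87]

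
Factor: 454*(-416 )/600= - 2^3* 3^ ( - 1)*5^( - 2)*13^1*227^1  =  -  23608/75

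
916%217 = 48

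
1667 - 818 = 849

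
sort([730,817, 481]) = [481, 730, 817 ] 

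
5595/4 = 5595/4 = 1398.75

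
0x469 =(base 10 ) 1129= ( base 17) 3f7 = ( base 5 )14004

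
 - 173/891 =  - 173/891=-0.19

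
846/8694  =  47/483 =0.10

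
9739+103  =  9842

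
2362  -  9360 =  - 6998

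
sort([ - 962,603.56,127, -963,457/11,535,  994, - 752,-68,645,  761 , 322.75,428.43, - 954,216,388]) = [ - 963, - 962, - 954, - 752, - 68,457/11,127, 216,322.75 , 388,428.43,535, 603.56 , 645,761,994] 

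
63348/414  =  10558/69=153.01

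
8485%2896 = 2693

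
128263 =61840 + 66423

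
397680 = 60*6628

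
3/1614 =1/538=0.00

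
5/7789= 5/7789= 0.00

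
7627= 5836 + 1791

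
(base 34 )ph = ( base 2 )1101100011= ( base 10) 867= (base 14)45d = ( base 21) 1K6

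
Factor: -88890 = -2^1*3^1 * 5^1*2963^1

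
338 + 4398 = 4736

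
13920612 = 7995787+5924825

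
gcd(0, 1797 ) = 1797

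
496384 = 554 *896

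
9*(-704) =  - 6336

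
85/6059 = 85/6059=0.01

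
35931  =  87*413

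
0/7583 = 0 = 0.00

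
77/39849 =77/39849 = 0.00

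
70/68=35/34 = 1.03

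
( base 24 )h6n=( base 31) ab8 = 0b10011011100111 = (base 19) 18b3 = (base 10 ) 9959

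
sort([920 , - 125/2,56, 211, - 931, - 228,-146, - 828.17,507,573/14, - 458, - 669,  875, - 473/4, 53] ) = [ - 931, - 828.17, - 669,-458, - 228, - 146,-473/4, - 125/2,573/14,53, 56,211,  507,875, 920 ] 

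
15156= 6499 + 8657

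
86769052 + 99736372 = 186505424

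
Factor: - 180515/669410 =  -2^(  -  1)*7^( - 1 )*73^( - 1)*79^1*131^(- 1) *457^1 = - 36103/133882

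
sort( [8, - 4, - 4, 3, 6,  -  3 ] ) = [ - 4, -4,-3, 3,6, 8 ]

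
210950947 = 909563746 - 698612799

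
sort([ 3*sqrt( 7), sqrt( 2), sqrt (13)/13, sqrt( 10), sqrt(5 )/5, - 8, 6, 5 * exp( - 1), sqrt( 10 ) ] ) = [ - 8, sqrt( 13 ) /13,sqrt(5)/5, sqrt( 2 ),5*exp(-1 ), sqrt( 10 ), sqrt( 10),6 , 3*sqrt ( 7) ]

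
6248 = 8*781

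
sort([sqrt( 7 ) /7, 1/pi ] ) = [1/pi,sqrt( 7 ) /7 ] 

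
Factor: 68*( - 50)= - 2^3*5^2*17^1 = - 3400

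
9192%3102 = 2988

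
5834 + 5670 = 11504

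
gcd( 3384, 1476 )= 36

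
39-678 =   -  639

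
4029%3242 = 787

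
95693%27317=13742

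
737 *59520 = 43866240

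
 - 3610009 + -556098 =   -  4166107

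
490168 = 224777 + 265391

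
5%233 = 5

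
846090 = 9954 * 85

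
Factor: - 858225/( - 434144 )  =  2^( - 5 )*3^1*5^2*11443^1*13567^(  -  1)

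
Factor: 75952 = 2^4*47^1*101^1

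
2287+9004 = 11291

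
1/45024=1/45024 = 0.00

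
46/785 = 46/785 = 0.06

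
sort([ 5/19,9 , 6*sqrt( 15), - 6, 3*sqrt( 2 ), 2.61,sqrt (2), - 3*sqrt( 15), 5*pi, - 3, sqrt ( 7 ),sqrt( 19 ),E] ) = [ - 3*sqrt( 15 ),-6, - 3,5/19,sqrt (2),2.61,sqrt( 7),E,3* sqrt(2) , sqrt(19),  9,5 * pi,6*sqrt( 15 )]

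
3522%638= 332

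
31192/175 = 178 + 6/25 = 178.24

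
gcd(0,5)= 5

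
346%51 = 40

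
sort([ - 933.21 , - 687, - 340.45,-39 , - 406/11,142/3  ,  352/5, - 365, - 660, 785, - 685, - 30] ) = [ - 933.21,  -  687, - 685, - 660,-365, - 340.45 ,  -  39, - 406/11, - 30, 142/3, 352/5, 785]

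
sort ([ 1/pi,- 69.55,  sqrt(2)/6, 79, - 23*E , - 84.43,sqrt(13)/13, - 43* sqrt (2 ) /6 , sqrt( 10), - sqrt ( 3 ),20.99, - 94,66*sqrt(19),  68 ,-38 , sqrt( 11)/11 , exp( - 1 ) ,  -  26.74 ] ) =[-94,-84.43, - 69.55, - 23*E,- 38,-26.74, - 43 * sqrt (2 )/6, - sqrt (3) , sqrt ( 2 ) /6,sqrt( 13)/13, sqrt( 11) /11,  1/pi, exp( - 1 ), sqrt(10) , 20.99 , 68,79,66*sqrt(  19 ) ]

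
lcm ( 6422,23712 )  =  308256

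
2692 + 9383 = 12075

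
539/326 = 539/326 = 1.65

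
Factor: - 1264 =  - 2^4*79^1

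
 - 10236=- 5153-5083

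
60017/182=60017/182  =  329.76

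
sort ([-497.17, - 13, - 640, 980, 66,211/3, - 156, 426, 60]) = [ - 640,- 497.17, - 156, - 13, 60,66, 211/3, 426 , 980]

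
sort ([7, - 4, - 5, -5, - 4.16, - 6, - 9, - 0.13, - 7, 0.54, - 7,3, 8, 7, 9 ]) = [-9, - 7, - 7,- 6, - 5, - 5, - 4.16, - 4, - 0.13, 0.54,3, 7,7 , 8, 9]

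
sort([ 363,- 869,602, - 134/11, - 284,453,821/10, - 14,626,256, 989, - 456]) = [ - 869 , - 456,- 284, - 14, - 134/11,821/10,256,363,453, 602, 626,989 ] 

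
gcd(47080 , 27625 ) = 5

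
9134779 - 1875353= 7259426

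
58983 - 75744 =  - 16761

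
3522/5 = 3522/5  =  704.40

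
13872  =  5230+8642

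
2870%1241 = 388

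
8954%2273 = 2135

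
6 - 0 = 6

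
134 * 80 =10720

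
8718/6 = 1453 = 1453.00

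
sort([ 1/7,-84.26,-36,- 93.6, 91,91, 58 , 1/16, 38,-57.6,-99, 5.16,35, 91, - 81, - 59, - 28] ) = [-99,-93.6, - 84.26, - 81, - 59,-57.6, - 36, - 28,  1/16, 1/7, 5.16, 35, 38,58,91 , 91, 91]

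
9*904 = 8136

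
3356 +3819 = 7175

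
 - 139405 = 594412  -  733817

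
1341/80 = 1341/80 = 16.76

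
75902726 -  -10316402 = 86219128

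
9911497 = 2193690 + 7717807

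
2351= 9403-7052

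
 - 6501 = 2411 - 8912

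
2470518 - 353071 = 2117447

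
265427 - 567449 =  - 302022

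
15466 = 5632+9834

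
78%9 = 6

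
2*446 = 892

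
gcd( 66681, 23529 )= 93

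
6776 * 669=4533144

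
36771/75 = 490 + 7/25 = 490.28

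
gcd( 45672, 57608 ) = 8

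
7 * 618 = 4326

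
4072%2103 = 1969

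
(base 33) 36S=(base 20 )8ED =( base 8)6645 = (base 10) 3493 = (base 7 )13120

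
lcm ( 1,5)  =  5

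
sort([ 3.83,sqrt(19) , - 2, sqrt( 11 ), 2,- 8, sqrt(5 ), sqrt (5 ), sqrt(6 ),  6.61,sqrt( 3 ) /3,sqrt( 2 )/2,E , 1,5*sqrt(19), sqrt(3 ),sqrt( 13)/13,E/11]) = [ - 8, - 2,E/11,  sqrt( 13 ) /13,  sqrt(3 )/3,sqrt( 2 ) /2, 1, sqrt(3), 2, sqrt( 5), sqrt(5), sqrt( 6),E,sqrt(11),  3.83,sqrt ( 19 ),6.61, 5*sqrt( 19)]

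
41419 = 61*679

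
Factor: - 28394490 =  - 2^1*3^1*5^1 * 173^1*5471^1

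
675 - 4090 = - 3415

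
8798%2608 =974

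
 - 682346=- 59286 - 623060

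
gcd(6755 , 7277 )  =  1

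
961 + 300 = 1261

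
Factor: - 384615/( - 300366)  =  105/82=2^(-1 ) * 3^1*5^1*7^1 * 41^( - 1)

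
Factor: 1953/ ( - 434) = - 9/2 = - 2^( - 1)*3^2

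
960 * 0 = 0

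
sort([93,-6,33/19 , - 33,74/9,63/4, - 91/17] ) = [-33, - 6,- 91/17,  33/19,74/9,63/4,93]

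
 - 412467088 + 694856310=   282389222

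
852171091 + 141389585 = 993560676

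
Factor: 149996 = 2^2*7^1*11^1*487^1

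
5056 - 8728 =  - 3672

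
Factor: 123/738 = 1/6 = 2^( - 1 ) *3^( - 1)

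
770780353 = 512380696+258399657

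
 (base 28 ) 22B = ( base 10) 1635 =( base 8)3143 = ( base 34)1E3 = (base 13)98A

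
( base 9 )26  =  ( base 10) 24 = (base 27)o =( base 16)18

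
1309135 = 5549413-4240278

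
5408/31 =174 + 14/31 = 174.45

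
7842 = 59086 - 51244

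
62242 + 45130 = 107372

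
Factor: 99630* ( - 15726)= -1566781380 = -2^2*3^6*5^1 * 41^1*2621^1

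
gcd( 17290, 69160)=17290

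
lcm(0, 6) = 0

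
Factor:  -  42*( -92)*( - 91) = - 351624 = -2^3*3^1*7^2*13^1*23^1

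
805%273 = 259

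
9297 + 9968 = 19265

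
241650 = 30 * 8055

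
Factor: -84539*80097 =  - 6771320283=- 3^1*7^1 *13^1*929^1 *26699^1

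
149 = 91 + 58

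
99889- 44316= 55573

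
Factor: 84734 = 2^1*13^1*3259^1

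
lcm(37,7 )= 259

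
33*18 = 594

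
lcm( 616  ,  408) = 31416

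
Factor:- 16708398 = -2^1*3^1*  7^1 *83^1*4793^1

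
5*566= 2830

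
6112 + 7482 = 13594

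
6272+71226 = 77498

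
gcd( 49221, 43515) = 9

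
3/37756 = 3/37756 = 0.00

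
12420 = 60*207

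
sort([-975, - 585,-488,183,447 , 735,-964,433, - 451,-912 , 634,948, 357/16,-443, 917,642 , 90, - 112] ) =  [ - 975,-964 ,-912,-585,- 488,  -  451,-443,-112 , 357/16, 90, 183, 433,  447 , 634 , 642,735 , 917,948]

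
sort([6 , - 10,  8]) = [ - 10, 6,  8 ]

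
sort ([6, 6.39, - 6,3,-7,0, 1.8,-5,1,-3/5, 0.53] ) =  [-7,  -  6 ,-5, - 3/5, 0, 0.53,1,1.8, 3, 6, 6.39 ] 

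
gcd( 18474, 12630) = 6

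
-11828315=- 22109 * 535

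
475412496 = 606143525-130731029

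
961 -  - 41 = 1002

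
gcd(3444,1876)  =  28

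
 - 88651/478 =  - 88651/478=- 185.46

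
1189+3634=4823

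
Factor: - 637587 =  - 3^2*70843^1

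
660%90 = 30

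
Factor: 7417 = 7417^1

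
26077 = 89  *293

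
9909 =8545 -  - 1364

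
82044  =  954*86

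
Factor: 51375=3^1*5^3*137^1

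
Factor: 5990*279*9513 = 15898220730 =2^1 * 3^4*5^1*7^1 * 31^1 * 151^1*599^1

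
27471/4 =6867 + 3/4 = 6867.75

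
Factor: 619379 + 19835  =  639214 = 2^1*319607^1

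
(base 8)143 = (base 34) 2V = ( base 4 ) 1203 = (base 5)344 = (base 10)99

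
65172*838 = 54614136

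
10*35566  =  355660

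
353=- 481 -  - 834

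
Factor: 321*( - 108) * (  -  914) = 2^3*3^4*107^1*457^1 = 31686552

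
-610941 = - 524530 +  - 86411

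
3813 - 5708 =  - 1895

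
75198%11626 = 5442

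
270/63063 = 30/7007 = 0.00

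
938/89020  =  469/44510  =  0.01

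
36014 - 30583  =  5431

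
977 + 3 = 980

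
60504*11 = 665544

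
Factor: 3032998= 2^1*1516499^1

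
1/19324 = 1/19324 = 0.00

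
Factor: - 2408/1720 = -5^( - 1 )*7^1= -7/5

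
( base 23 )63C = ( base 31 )3C0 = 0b110010110111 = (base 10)3255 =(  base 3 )11110120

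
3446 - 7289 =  - 3843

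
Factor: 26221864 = 2^3*47^1*69739^1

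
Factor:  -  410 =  - 2^1*5^1*41^1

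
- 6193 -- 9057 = 2864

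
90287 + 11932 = 102219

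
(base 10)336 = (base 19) hd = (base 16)150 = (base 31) AQ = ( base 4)11100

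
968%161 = 2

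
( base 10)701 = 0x2bd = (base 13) 41c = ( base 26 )10P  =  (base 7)2021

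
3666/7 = 523 + 5/7 = 523.71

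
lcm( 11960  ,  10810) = 562120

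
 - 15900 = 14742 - 30642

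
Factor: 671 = 11^1*61^1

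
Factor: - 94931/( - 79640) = 2^( - 3)*5^ ( - 1 )*11^( - 1)*59^1*181^(-1) *1609^1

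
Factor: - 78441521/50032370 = -2^(-1)*5^( - 1)*101^( - 1)*4289^1*18289^1*49537^( -1 )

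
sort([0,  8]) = [ 0, 8] 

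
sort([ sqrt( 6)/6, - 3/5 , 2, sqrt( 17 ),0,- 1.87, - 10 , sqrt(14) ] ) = [  -  10, - 1.87,-3/5, 0, sqrt(6)/6, 2, sqrt( 14), sqrt( 17 ) ] 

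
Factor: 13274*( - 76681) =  -1017863594 = - 2^1*11^1*6637^1 *6971^1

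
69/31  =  2  +  7/31 = 2.23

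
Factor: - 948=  - 2^2*3^1*79^1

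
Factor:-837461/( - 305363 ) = 305363^(-1 ) * 837461^1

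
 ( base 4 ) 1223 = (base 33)38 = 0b1101011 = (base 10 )107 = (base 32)3b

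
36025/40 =900 + 5/8 = 900.62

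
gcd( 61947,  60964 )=1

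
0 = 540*0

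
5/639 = 5/639 = 0.01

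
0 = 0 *4361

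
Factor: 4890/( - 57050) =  - 3^1*5^( -1 )*7^(-1)=   -3/35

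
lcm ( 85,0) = 0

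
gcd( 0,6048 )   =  6048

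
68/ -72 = - 1 + 1/18 = - 0.94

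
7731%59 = 2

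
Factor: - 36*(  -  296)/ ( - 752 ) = -666/47 = -  2^1*3^2*37^1*47^ (  -  1) 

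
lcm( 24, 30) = 120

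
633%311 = 11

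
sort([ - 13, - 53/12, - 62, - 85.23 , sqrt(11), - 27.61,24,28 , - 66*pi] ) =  [ - 66*pi, - 85.23, - 62, - 27.61, - 13 , - 53/12,sqrt( 11 ), 24, 28]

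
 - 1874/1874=  -  1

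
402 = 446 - 44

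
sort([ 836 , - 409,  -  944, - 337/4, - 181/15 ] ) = [ - 944, - 409,  -  337/4,- 181/15,836 ] 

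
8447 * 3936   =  33247392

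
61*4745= 289445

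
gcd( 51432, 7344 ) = 24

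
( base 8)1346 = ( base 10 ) 742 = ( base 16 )2E6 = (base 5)10432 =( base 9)1014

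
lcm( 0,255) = 0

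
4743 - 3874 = 869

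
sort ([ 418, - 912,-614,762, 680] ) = [ - 912, - 614, 418, 680, 762] 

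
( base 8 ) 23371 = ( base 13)4706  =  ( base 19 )18c2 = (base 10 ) 9977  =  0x26F9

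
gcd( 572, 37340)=4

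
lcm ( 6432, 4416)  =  295872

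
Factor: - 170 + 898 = 728 = 2^3*7^1*13^1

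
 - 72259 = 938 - 73197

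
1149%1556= 1149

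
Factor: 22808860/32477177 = 2^2 *5^1 * 157^ ( - 1 ) * 167^1*269^( - 1) * 769^( - 1)*6829^1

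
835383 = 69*12107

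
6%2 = 0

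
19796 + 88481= 108277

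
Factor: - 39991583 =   -  439^1*91097^1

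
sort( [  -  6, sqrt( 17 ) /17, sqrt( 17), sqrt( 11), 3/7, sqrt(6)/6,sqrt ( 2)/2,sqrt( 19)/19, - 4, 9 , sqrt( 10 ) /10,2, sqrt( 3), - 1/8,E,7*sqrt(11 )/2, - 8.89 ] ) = [ - 8.89, - 6,  -  4, - 1/8,sqrt( 19)/19, sqrt( 17) /17,sqrt ( 10 ) /10, sqrt( 6) /6, 3/7,  sqrt( 2 )/2, sqrt( 3), 2, E, sqrt( 11 ),sqrt(17 ), 9, 7*sqrt( 11)/2 ]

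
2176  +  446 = 2622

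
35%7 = 0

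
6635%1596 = 251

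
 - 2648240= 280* ( - 9458 )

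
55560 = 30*1852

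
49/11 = 4 + 5/11 = 4.45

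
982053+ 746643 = 1728696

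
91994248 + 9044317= 101038565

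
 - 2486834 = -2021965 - 464869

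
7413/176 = 42 + 21/176 = 42.12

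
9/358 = 9/358 = 0.03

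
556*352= 195712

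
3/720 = 1/240= 0.00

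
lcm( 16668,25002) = 50004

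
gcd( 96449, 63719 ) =1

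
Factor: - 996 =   -  2^2*3^1*83^1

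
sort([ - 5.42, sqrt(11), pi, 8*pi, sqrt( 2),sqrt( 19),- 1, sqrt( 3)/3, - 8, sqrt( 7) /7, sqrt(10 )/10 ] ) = [-8,- 5.42, - 1, sqrt( 10)/10,sqrt( 7)/7, sqrt( 3)/3,sqrt ( 2 ),pi, sqrt (11), sqrt( 19 ), 8*pi] 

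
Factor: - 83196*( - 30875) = 2^2*3^2*5^3*13^1*19^1*2311^1 = 2568676500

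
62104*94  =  5837776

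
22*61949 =1362878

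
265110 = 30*8837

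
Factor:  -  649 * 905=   -  587345 = - 5^1 *11^1*59^1*181^1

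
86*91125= 7836750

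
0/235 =0 = 0.00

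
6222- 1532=4690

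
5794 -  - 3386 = 9180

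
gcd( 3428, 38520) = 4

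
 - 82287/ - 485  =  82287/485=169.66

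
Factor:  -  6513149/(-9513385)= 5^(-1 )*7^(- 1)*367^1*17747^1*271811^( - 1)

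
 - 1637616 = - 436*3756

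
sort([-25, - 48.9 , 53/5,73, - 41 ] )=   [ -48.9, - 41, - 25, 53/5,73 ] 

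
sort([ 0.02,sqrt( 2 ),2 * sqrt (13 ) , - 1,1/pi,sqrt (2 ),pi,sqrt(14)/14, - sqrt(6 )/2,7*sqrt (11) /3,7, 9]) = [ - sqrt (6)/2,-1,0.02,  sqrt (14 )/14,1/pi,sqrt (2),sqrt(2 ) , pi,7,2 * sqrt(13 ), 7*sqrt(11 ) /3,9 ] 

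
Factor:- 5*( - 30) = 2^1*3^1*5^2 = 150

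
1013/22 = 1013/22 = 46.05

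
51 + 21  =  72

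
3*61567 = 184701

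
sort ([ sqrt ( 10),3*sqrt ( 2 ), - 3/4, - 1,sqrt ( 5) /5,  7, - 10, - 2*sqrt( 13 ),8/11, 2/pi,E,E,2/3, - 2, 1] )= [ - 10, -2*sqrt (13), - 2, - 1 , - 3/4,sqrt(5) /5,2/pi,2/3,8/11, 1,  E,E, sqrt ( 10),3*sqrt( 2),  7] 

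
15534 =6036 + 9498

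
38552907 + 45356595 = 83909502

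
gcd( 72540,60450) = 12090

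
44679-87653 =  - 42974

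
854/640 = 427/320 = 1.33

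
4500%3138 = 1362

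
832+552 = 1384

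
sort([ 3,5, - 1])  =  [ - 1,3, 5] 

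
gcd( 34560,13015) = 5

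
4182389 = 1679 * 2491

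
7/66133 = 7/66133 = 0.00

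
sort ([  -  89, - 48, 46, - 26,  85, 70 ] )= [ - 89, - 48, - 26, 46,70,85]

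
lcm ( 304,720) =13680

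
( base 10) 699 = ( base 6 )3123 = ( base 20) 1EJ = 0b1010111011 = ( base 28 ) OR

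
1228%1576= 1228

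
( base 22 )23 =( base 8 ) 57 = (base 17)2D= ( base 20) 27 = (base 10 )47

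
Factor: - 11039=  - 7^1*19^1*83^1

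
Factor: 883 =883^1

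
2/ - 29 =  - 1 + 27/29 = - 0.07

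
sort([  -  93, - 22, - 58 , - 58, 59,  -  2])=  [ - 93,-58 , - 58,- 22, - 2, 59 ]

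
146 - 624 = -478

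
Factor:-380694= - 2^1*3^1*67^1 *947^1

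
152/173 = 152/173=0.88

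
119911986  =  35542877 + 84369109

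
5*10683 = 53415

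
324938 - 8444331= - 8119393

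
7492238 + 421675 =7913913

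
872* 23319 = 20334168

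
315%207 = 108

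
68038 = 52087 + 15951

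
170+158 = 328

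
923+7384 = 8307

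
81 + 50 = 131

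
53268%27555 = 25713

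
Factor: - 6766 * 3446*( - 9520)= 2^6 * 5^1*7^1*17^2*199^1*1723^1 =221964854720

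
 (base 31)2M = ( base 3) 10010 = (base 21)40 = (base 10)84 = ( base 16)54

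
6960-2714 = 4246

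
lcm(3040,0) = 0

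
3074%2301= 773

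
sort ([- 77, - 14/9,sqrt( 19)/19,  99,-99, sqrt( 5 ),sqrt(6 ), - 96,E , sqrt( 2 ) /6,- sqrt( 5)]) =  [ - 99,  -  96, -77, - sqrt( 5 ) ,- 14/9, sqrt(19)/19, sqrt( 2)/6, sqrt(5 ), sqrt( 6 ), E, 99 ] 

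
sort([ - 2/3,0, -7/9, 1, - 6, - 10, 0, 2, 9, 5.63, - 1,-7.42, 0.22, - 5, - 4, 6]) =[-10, - 7.42,  -  6,-5,-4, - 1 , - 7/9,  -  2/3,  0 , 0, 0.22, 1, 2,5.63, 6, 9]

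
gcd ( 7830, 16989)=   3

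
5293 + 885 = 6178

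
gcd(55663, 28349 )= 1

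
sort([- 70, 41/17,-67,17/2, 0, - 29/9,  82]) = [ - 70,  -  67, - 29/9  ,  0 , 41/17,17/2,  82 ]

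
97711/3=97711/3 = 32570.33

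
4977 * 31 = 154287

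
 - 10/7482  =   - 1 + 3736/3741 =- 0.00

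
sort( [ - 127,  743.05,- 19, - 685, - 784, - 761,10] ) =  [- 784,  -  761, - 685,-127, - 19,10,743.05 ]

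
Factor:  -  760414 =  - 2^1*380207^1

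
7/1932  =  1/276  =  0.00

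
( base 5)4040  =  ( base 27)j7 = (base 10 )520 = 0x208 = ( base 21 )13g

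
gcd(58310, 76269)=1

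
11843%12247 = 11843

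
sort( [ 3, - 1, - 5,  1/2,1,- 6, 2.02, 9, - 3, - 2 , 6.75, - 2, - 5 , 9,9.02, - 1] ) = [ - 6,-5,- 5, - 3,- 2, - 2, - 1, - 1,1/2 , 1,2.02,3,6.75, 9,9,9.02]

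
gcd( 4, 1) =1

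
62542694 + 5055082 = 67597776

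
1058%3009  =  1058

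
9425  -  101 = 9324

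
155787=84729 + 71058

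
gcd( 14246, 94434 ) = 2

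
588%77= 49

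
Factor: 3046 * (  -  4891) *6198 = -92337717228 = - 2^2 * 3^1*67^1 * 73^1*1033^1*1523^1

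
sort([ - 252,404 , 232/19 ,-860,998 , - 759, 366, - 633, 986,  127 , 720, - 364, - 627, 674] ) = [- 860, - 759, - 633 , - 627,- 364, - 252, 232/19, 127, 366, 404, 674,720, 986, 998 ] 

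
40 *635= 25400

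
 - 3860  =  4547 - 8407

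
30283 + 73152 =103435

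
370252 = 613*604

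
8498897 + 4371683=12870580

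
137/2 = 68 + 1/2 = 68.50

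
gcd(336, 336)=336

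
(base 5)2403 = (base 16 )161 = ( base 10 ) 353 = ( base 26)df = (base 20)hd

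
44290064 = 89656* 494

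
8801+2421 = 11222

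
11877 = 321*37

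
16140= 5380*3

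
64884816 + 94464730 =159349546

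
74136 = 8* 9267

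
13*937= 12181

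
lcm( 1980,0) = 0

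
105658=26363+79295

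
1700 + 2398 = 4098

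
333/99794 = 333/99794 = 0.00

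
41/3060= 41/3060 = 0.01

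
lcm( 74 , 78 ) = 2886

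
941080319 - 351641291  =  589439028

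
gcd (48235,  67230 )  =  5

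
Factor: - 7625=  -  5^3 * 61^1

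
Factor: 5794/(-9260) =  - 2897/4630 = - 2^(-1) * 5^( - 1 )*463^(-1 ) * 2897^1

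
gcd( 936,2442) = 6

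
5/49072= 5/49072=0.00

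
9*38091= 342819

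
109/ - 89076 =- 109/89076 = -0.00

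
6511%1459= 675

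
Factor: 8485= 5^1*1697^1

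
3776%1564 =648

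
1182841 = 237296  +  945545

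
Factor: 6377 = 7^1*911^1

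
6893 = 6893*1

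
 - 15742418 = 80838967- 96581385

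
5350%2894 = 2456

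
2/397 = 2/397 = 0.01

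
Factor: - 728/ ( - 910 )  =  4/5= 2^2*5^( - 1 )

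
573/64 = 8 + 61/64 = 8.95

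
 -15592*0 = 0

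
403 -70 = 333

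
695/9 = 77 + 2/9 = 77.22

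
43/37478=43/37478  =  0.00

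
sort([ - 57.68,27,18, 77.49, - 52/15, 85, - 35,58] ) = [-57.68, - 35 , - 52/15, 18,27,58 , 77.49,85]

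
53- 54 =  - 1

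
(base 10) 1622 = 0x656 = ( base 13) 97A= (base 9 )2202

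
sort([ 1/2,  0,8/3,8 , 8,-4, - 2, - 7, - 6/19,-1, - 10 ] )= [-10,  -  7, - 4, - 2, - 1,  -  6/19,0, 1/2,8/3,8, 8]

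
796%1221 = 796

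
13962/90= 155 + 2/15  =  155.13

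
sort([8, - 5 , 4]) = [ - 5  ,  4, 8 ] 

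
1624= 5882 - 4258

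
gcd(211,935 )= 1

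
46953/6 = 7825 + 1/2  =  7825.50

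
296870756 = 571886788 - 275016032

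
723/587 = 723/587=1.23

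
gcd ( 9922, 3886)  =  2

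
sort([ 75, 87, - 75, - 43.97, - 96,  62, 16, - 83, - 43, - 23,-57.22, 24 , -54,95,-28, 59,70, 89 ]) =[  -  96,-83, - 75, - 57.22, - 54, - 43.97, - 43, - 28, - 23,  16,24, 59,62, 70, 75,87, 89,  95]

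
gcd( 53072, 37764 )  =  4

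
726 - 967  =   - 241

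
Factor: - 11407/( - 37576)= 2^(-3)*7^(  -  1)*17^1 = 17/56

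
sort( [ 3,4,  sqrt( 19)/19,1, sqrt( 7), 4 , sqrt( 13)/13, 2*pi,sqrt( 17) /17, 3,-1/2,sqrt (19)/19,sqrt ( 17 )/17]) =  [  -  1/2, sqrt(19 )/19, sqrt( 19)/19, sqrt( 17)/17, sqrt(17 ) /17,sqrt(13)/13,1,sqrt( 7), 3, 3,4,4,2 * pi]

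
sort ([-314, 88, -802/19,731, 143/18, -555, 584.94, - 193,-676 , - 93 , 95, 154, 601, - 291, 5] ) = [  -  676, - 555, - 314, - 291,-193,-93, - 802/19,5  ,  143/18,88,95,154, 584.94 , 601,731]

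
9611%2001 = 1607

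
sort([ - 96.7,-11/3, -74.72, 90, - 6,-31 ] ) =[ - 96.7,  -  74.72,- 31, - 6,-11/3,90 ] 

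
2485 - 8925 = - 6440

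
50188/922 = 25094/461 = 54.43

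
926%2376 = 926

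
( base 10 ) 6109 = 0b1011111011101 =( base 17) 1426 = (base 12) 3651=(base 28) 7m5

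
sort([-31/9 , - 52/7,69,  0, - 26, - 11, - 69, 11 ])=[-69,-26,-11,-52/7, - 31/9, 0,  11,  69]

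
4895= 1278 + 3617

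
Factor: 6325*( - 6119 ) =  - 5^2*11^1*23^1*29^1*211^1= -  38702675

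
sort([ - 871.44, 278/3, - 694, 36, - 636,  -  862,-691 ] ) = [ - 871.44  , - 862, - 694, - 691, - 636,36, 278/3 ] 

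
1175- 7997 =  - 6822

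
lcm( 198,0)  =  0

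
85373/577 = 85373/577 = 147.96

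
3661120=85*43072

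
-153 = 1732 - 1885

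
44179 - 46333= - 2154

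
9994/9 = 9994/9 = 1110.44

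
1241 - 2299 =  - 1058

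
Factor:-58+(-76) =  - 2^1*67^1 = -134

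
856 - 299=557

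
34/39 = 34/39=0.87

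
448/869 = 448/869 = 0.52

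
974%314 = 32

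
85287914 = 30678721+54609193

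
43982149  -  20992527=22989622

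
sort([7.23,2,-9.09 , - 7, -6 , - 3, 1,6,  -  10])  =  [-10,-9.09, - 7 , - 6, - 3,1,2,6, 7.23] 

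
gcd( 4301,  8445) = 1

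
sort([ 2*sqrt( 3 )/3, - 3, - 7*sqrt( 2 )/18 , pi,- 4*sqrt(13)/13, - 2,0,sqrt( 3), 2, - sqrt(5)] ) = [ - 3, - sqrt(5 ), - 2, - 4*sqrt( 13) /13, - 7*sqrt( 2 )/18, 0,2*sqrt(3) /3,sqrt( 3 ),2,pi ]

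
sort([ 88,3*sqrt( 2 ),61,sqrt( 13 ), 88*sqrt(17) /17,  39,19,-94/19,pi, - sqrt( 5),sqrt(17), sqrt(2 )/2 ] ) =[ - 94/19, - sqrt( 5 ), sqrt(2 ) /2, pi, sqrt(13),sqrt( 17) , 3*sqrt(2) , 19,88*sqrt ( 17)/17, 39,61,  88 ]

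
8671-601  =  8070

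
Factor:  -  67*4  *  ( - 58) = 2^3 * 29^1 * 67^1=15544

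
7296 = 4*1824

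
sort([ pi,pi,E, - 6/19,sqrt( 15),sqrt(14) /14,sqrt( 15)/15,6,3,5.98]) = [ - 6/19, sqrt( 15)/15, sqrt(14 ) /14, E,3,pi,pi,sqrt(15), 5.98,6] 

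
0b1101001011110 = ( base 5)204000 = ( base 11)5087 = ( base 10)6750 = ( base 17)1661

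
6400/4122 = 3200/2061 = 1.55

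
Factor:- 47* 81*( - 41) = 3^4*41^1*47^1 = 156087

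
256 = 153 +103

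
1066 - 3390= - 2324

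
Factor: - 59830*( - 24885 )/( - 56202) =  - 248144925/9367 =- 3^1*5^2*7^1*17^(-1) * 19^( - 1 )*29^(-1)*31^1*79^1*193^1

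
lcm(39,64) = 2496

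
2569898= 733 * 3506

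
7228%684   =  388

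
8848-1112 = 7736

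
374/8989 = 374/8989=0.04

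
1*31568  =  31568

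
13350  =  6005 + 7345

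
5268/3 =1756 = 1756.00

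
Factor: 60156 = 2^2*3^3 * 557^1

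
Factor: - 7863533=-7863533^1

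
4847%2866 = 1981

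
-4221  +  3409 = -812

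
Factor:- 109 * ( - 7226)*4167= 3282070878=2^1*3^2*109^1*463^1*3613^1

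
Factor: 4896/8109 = 2^5*53^( - 1) = 32/53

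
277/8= 34 + 5/8 = 34.62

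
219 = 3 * 73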